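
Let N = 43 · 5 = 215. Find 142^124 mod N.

186

Mod 43: 142 ≡ 13; by Fermat, exponent reduces to 124 mod 42 = 40; 13^40 ≡ 14 (mod 43).
Mod 5: 142 ≡ 2; since 4 | 124, by Fermat 2^124 ≡ 1 (mod 5).
Combine by CRT: x ≡ 14 (mod 43), x ≡ 1 (mod 5) ⇒ x ≡ 186 (mod 215).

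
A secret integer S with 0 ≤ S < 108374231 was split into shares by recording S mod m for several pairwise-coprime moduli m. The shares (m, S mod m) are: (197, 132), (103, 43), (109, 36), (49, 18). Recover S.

95831964

The moduli are pairwise coprime; N = 197·103·109·49 = 108374231.
N/197 = 550123; 550123 ≡ 99 (mod 197); 99·2 ≡ 1, so inverse 2.
N/103 = 1052177; 1052177 ≡ 32 (mod 103); 32·29 ≡ 1, so inverse 29.
N/109 = 994259; 994259 ≡ 70 (mod 109); 70·95 ≡ 1, so inverse 95.
N/49 = 2211719; 2211719 ≡ 6 (mod 49); 6·41 ≡ 1, so inverse 41.
S ≡ 132·550123·2 + 43·1052177·29 + 36·994259·95 + 18·2211719·41 = 6489911593.
6489911593 mod 108374231 = 95831964.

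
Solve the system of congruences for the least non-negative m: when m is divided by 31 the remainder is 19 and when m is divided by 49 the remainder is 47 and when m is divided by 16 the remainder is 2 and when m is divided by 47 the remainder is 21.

Combine the congruences pairwise.
From m ≡ 19 (mod 31) write m = 19 + 31t. Substituting into m ≡ 47 (mod 49) gives 31t ≡ 28 (mod 49), and since 31⁻¹ ≡ 19 (mod 49), t ≡ 42. Hence m ≡ 19 + 31·42 = 1321 (mod 1519).
From m ≡ 1321 (mod 1519) write m = 1321 + 1519t. Substituting into m ≡ 2 (mod 16) gives 1519t ≡ 9 (mod 16), and since 15⁻¹ ≡ 15 (mod 16), t ≡ 7. Hence m ≡ 1321 + 1519·7 = 11954 (mod 24304).
From m ≡ 11954 (mod 24304) write m = 11954 + 24304t. Substituting into m ≡ 21 (mod 47) gives 24304t ≡ 5 (mod 47), and since 5⁻¹ ≡ 19 (mod 47), t ≡ 1. Hence m ≡ 11954 + 24304·1 = 36258 (mod 1142288).

36258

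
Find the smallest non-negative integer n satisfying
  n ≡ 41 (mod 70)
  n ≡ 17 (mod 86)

Combine the congruences pairwise.
gcd(70, 86) = 2 and 2 | (17 − 41), so the pair is consistent; merging gives n ≡ 1651 (mod 3010), where 3010 = lcm(70, 86).
The solution is unique modulo lcm(70, 86) = 3010.

1651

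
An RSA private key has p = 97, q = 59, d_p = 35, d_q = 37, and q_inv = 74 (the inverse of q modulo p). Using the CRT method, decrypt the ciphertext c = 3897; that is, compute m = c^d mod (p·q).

3552

m₁ = c^(d_p) mod p: c ≡ 17 (mod 97), and 17^35 mod 97 = 60.
m₂ = c^(d_q) mod q: c ≡ 3 (mod 59), and 3^37 mod 59 = 12.
h = q_inv·(m₁ − m₂) mod p = 74·(60 − 12) mod 97 = 60.
m = m₂ + h·q = 12 + 60·59 = 3552.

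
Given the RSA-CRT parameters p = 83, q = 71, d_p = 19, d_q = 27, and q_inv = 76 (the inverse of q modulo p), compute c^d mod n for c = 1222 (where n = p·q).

3142

m₁ = c^(d_p) mod p: c ≡ 60 (mod 83), and 60^19 mod 83 = 71.
m₂ = c^(d_q) mod q: c ≡ 15 (mod 71), and 15^27 mod 71 = 18.
h = q_inv·(m₁ − m₂) mod p = 76·(71 − 18) mod 83 = 44.
m = m₂ + h·q = 18 + 44·71 = 3142.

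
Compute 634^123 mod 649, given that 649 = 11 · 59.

Mod 11: 634 ≡ 7; by Fermat, exponent reduces to 123 mod 10 = 3; 7^3 ≡ 2 (mod 11).
Mod 59: 634 ≡ 44; by Fermat, exponent reduces to 123 mod 58 = 7; 44^7 ≡ 23 (mod 59).
Combine by CRT: x ≡ 2 (mod 11), x ≡ 23 (mod 59) ⇒ x ≡ 200 (mod 649).

200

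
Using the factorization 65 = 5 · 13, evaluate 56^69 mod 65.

51

Mod 5: 56 ≡ 1; by Fermat, exponent reduces to 69 mod 4 = 1; 1^1 ≡ 1 (mod 5).
Mod 13: 56 ≡ 4; by Fermat, exponent reduces to 69 mod 12 = 9; 4^9 ≡ 12 (mod 13).
Combine by CRT: x ≡ 1 (mod 5), x ≡ 12 (mod 13) ⇒ x ≡ 51 (mod 65).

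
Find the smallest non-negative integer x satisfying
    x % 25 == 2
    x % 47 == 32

502

From x ≡ 2 (mod 25) write x = 2 + 25t. Substituting into x ≡ 32 (mod 47) gives 25t ≡ 30 (mod 47), and since 25⁻¹ ≡ 32 (mod 47), t ≡ 20. Hence x ≡ 2 + 25·20 = 502 (mod 1175).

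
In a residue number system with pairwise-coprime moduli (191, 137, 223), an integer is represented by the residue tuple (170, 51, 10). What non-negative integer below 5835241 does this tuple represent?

The moduli are pairwise coprime; N = 191·137·223 = 5835241.
N/191 = 30551; 30551 ≡ 182 (mod 191); 182·106 ≡ 1, so inverse 106.
N/137 = 42593; 42593 ≡ 123 (mod 137); 123·88 ≡ 1, so inverse 88.
N/223 = 26167; 26167 ≡ 76 (mod 223); 76·179 ≡ 1, so inverse 179.
x ≡ 170·30551·106 + 51·42593·88 + 10·26167·179 = 788525334.
788525334 mod 5835241 = 767799.

767799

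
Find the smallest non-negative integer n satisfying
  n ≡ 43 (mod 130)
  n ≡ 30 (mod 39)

303

Combine the congruences pairwise.
gcd(130, 39) = 13 and 13 | (30 − 43), so the pair is consistent; merging gives n ≡ 303 (mod 390), where 390 = lcm(130, 39).
The solution is unique modulo lcm(130, 39) = 390.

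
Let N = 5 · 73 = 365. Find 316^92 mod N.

Mod 5: 316 ≡ 1; since 4 | 92, by Fermat 1^92 ≡ 1 (mod 5).
Mod 73: 316 ≡ 24; by Fermat, exponent reduces to 92 mod 72 = 20; 24^20 ≡ 8 (mod 73).
Combine by CRT: x ≡ 1 (mod 5), x ≡ 8 (mod 73) ⇒ x ≡ 81 (mod 365).

81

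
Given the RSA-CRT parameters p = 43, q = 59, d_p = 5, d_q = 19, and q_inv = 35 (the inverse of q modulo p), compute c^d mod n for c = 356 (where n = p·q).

722

m₁ = c^(d_p) mod p: c ≡ 12 (mod 43), and 12^5 mod 43 = 34.
m₂ = c^(d_q) mod q: c ≡ 2 (mod 59), and 2^19 mod 59 = 14.
h = q_inv·(m₁ − m₂) mod p = 35·(34 − 14) mod 43 = 12.
m = m₂ + h·q = 14 + 12·59 = 722.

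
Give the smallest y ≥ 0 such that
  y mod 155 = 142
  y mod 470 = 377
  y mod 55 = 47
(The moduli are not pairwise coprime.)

36567

Combine the congruences pairwise.
gcd(155, 470) = 5 and 5 | (377 − 142), so the pair is consistent; merging gives y ≡ 7427 (mod 14570), where 14570 = lcm(155, 470).
gcd(14570, 55) = 5 and 5 | (47 − 7427), so the pair is consistent; merging gives y ≡ 36567 (mod 160270), where 160270 = lcm(14570, 55).
The solution is unique modulo lcm(155, 470, 55) = 160270.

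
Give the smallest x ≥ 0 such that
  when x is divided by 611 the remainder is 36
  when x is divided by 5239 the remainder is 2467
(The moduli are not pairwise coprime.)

Combine the congruences pairwise.
gcd(611, 5239) = 13 and 13 | (2467 − 36), so the pair is consistent; merging gives x ≡ 39140 (mod 246233), where 246233 = lcm(611, 5239).
The solution is unique modulo lcm(611, 5239) = 246233.

39140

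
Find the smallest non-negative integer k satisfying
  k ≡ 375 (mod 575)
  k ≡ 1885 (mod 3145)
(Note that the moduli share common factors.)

Combine the congruences pairwise.
gcd(575, 3145) = 5 and 5 | (1885 − 375), so the pair is consistent; merging gives k ≡ 118250 (mod 361675), where 361675 = lcm(575, 3145).
The solution is unique modulo lcm(575, 3145) = 361675.

118250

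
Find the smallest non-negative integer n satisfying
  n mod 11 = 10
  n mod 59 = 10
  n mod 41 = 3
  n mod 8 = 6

The moduli are pairwise coprime; M = 11·59·41·8 = 212872.
M/11 = 19352; 19352 ≡ 3 (mod 11); 3·4 ≡ 1, so inverse 4.
M/59 = 3608; 3608 ≡ 9 (mod 59); 9·46 ≡ 1, so inverse 46.
M/41 = 5192; 5192 ≡ 26 (mod 41); 26·30 ≡ 1, so inverse 30.
M/8 = 26609; 26609 ≡ 1 (mod 8), inverse 1.
n ≡ 10·19352·4 + 10·3608·46 + 3·5192·30 + 6·26609·1 = 3060694.
3060694 mod 212872 = 80486.

80486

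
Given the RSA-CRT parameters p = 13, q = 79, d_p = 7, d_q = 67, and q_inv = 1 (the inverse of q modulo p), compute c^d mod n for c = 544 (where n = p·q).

m₁ = c^(d_p) mod p: c ≡ 11 (mod 13), and 11^7 mod 13 = 2.
m₂ = c^(d_q) mod q: c ≡ 70 (mod 79), and 70^67 mod 79 = 48.
h = q_inv·(m₁ − m₂) mod p = 1·(2 − 48) mod 13 = 6.
m = m₂ + h·q = 48 + 6·79 = 522.

522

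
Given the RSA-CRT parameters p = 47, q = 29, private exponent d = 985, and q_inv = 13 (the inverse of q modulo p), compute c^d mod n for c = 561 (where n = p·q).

d_p = d mod (p−1) = 985 mod 46 = 19; d_q = d mod (q−1) = 5.
m₁ = c^(d_p) mod p: c ≡ 44 (mod 47), and 44^19 mod 47 = 29.
m₂ = c^(d_q) mod q: c ≡ 10 (mod 29), and 10^5 mod 29 = 8.
h = q_inv·(m₁ − m₂) mod p = 13·(29 − 8) mod 47 = 38.
m = m₂ + h·q = 8 + 38·29 = 1110.

1110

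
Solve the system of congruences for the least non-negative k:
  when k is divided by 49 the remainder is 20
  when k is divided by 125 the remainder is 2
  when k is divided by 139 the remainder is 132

63377

The moduli are pairwise coprime; N = 49·125·139 = 851375.
N/49 = 17375; 17375 ≡ 29 (mod 49); 29·22 ≡ 1, so inverse 22.
N/125 = 6811; 6811 ≡ 61 (mod 125); 61·41 ≡ 1, so inverse 41.
N/139 = 6125; 6125 ≡ 9 (mod 139); 9·31 ≡ 1, so inverse 31.
k ≡ 20·17375·22 + 2·6811·41 + 132·6125·31 = 33267002.
33267002 mod 851375 = 63377.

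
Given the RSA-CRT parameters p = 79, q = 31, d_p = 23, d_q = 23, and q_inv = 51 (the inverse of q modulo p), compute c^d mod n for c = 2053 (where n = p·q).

2211

m₁ = c^(d_p) mod p: c ≡ 78 (mod 79), and 78^23 mod 79 = 78.
m₂ = c^(d_q) mod q: c ≡ 7 (mod 31), and 7^23 mod 31 = 10.
h = q_inv·(m₁ − m₂) mod p = 51·(78 − 10) mod 79 = 71.
m = m₂ + h·q = 10 + 71·31 = 2211.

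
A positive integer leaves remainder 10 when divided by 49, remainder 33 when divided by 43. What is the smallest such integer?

549

From x ≡ 10 (mod 49) write x = 10 + 49t. Substituting into x ≡ 33 (mod 43) gives 49t ≡ 23 (mod 43), and since 6⁻¹ ≡ 36 (mod 43), t ≡ 11. Hence x ≡ 10 + 49·11 = 549 (mod 2107).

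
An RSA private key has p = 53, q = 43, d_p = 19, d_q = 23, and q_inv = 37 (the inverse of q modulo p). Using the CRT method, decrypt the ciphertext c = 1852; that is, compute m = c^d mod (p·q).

1238

m₁ = c^(d_p) mod p: c ≡ 50 (mod 53), and 50^19 mod 53 = 19.
m₂ = c^(d_q) mod q: c ≡ 3 (mod 43), and 3^23 mod 43 = 34.
h = q_inv·(m₁ − m₂) mod p = 37·(19 − 34) mod 53 = 28.
m = m₂ + h·q = 34 + 28·43 = 1238.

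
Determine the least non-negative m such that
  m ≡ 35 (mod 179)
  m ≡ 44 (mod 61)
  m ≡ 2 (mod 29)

78795

The moduli are pairwise coprime; N = 179·61·29 = 316651.
N/179 = 1769; 1769 ≡ 158 (mod 179); 158·17 ≡ 1, so inverse 17.
N/61 = 5191; 5191 ≡ 6 (mod 61); 6·51 ≡ 1, so inverse 51.
N/29 = 10919; 10919 ≡ 15 (mod 29); 15·2 ≡ 1, so inverse 2.
m ≡ 35·1769·17 + 44·5191·51 + 2·10919·2 = 12744835.
12744835 mod 316651 = 78795.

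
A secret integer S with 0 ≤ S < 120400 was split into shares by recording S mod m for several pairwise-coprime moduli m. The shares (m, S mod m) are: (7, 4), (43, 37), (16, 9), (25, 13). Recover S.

117513

The moduli are pairwise coprime; N = 7·43·16·25 = 120400.
N/7 = 17200; 17200 ≡ 1 (mod 7), inverse 1.
N/43 = 2800; 2800 ≡ 5 (mod 43); 5·26 ≡ 1, so inverse 26.
N/16 = 7525; 7525 ≡ 5 (mod 16); 5·13 ≡ 1, so inverse 13.
N/25 = 4816; 4816 ≡ 16 (mod 25); 16·11 ≡ 1, so inverse 11.
S ≡ 4·17200·1 + 37·2800·26 + 9·7525·13 + 13·4816·11 = 4331513.
4331513 mod 120400 = 117513.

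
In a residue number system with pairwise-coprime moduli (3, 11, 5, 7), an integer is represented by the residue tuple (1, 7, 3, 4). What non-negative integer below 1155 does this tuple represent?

403

From x ≡ 1 (mod 3) write x = 1 + 3t. Substituting into x ≡ 7 (mod 11) gives 3t ≡ 6 (mod 11), and since 3⁻¹ ≡ 4 (mod 11), t ≡ 2. Hence x ≡ 1 + 3·2 = 7 (mod 33).
From x ≡ 7 (mod 33) write x = 7 + 33t. Substituting into x ≡ 3 (mod 5) gives 33t ≡ 1 (mod 5), and since 3⁻¹ ≡ 2 (mod 5), t ≡ 2. Hence x ≡ 7 + 33·2 = 73 (mod 165).
From x ≡ 73 (mod 165) write x = 73 + 165t. Substituting into x ≡ 4 (mod 7) gives 165t ≡ 1 (mod 7), and since 4⁻¹ ≡ 2 (mod 7), t ≡ 2. Hence x ≡ 73 + 165·2 = 403 (mod 1155).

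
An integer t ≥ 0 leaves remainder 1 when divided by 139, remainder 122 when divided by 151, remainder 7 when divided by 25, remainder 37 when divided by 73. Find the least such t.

17347757

The moduli are pairwise coprime; N = 139·151·25·73 = 38304925.
N/139 = 275575; 275575 ≡ 77 (mod 139); 77·65 ≡ 1, so inverse 65.
N/151 = 253675; 253675 ≡ 146 (mod 151); 146·30 ≡ 1, so inverse 30.
N/25 = 1532197; 1532197 ≡ 22 (mod 25); 22·8 ≡ 1, so inverse 8.
N/73 = 524725; 524725 ≡ 1 (mod 73), inverse 1.
t ≡ 1·275575·65 + 122·253675·30 + 7·1532197·8 + 37·524725·1 = 1051580732.
1051580732 mod 38304925 = 17347757.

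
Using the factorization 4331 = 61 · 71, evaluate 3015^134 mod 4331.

Mod 61: 3015 ≡ 26; by Fermat, exponent reduces to 134 mod 60 = 14; 26^14 ≡ 45 (mod 61).
Mod 71: 3015 ≡ 33; by Fermat, exponent reduces to 134 mod 70 = 64; 33^64 ≡ 27 (mod 71).
Combine by CRT: x ≡ 45 (mod 61), x ≡ 27 (mod 71) ⇒ x ≡ 1021 (mod 4331).

1021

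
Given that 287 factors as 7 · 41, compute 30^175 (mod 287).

Mod 7: 30 ≡ 2; by Fermat, exponent reduces to 175 mod 6 = 1; 2^1 ≡ 2 (mod 7).
Mod 41: 30 ≡ 30; by Fermat, exponent reduces to 175 mod 40 = 15; 30^15 ≡ 14 (mod 41).
Combine by CRT: x ≡ 2 (mod 7), x ≡ 14 (mod 41) ⇒ x ≡ 219 (mod 287).

219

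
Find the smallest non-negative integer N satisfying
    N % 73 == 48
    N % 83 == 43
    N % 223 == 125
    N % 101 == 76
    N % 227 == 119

26396903051

Combine the congruences pairwise.
From N ≡ 48 (mod 73) write N = 48 + 73t. Substituting into N ≡ 43 (mod 83) gives 73t ≡ 78 (mod 83), and since 73⁻¹ ≡ 58 (mod 83), t ≡ 42. Hence N ≡ 48 + 73·42 = 3114 (mod 6059).
From N ≡ 3114 (mod 6059) write N = 3114 + 6059t. Substituting into N ≡ 125 (mod 223) gives 6059t ≡ 133 (mod 223), and since 38⁻¹ ≡ 135 (mod 223), t ≡ 115. Hence N ≡ 3114 + 6059·115 = 699899 (mod 1351157).
From N ≡ 699899 (mod 1351157) write N = 699899 + 1351157t. Substituting into N ≡ 76 (mod 101) gives 1351157t ≡ 6 (mod 101), and since 80⁻¹ ≡ 24 (mod 101), t ≡ 43. Hence N ≡ 699899 + 1351157·43 = 58799650 (mod 136466857).
From N ≡ 58799650 (mod 136466857) write N = 58799650 + 136466857t. Substituting into N ≡ 119 (mod 227) gives 136466857t ≡ 52 (mod 227), and since 132⁻¹ ≡ 43 (mod 227), t ≡ 193. Hence N ≡ 58799650 + 136466857·193 = 26396903051 (mod 30977976539).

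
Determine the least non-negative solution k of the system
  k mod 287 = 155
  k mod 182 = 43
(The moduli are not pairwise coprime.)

gcd(287, 182) = 7 and 7 | (43 − 155), so the pair is consistent; merging gives k ≡ 5321 (mod 7462), where 7462 = lcm(287, 182).
The solution is unique modulo lcm(287, 182) = 7462.

5321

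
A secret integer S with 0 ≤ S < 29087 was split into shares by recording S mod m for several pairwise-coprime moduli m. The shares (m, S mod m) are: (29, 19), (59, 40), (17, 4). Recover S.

19333

The moduli are pairwise coprime; N = 29·59·17 = 29087.
N/29 = 1003; 1003 ≡ 17 (mod 29); 17·12 ≡ 1, so inverse 12.
N/59 = 493; 493 ≡ 21 (mod 59); 21·45 ≡ 1, so inverse 45.
N/17 = 1711; 1711 ≡ 11 (mod 17); 11·14 ≡ 1, so inverse 14.
S ≡ 19·1003·12 + 40·493·45 + 4·1711·14 = 1211900.
1211900 mod 29087 = 19333.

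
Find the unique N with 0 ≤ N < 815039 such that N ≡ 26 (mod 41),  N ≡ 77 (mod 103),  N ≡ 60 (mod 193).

The moduli are pairwise coprime; M = 41·103·193 = 815039.
M/41 = 19879; 19879 ≡ 35 (mod 41); 35·34 ≡ 1, so inverse 34.
M/103 = 7913; 7913 ≡ 85 (mod 103); 85·40 ≡ 1, so inverse 40.
M/193 = 4223; 4223 ≡ 170 (mod 193); 170·151 ≡ 1, so inverse 151.
N ≡ 26·19879·34 + 77·7913·40 + 60·4223·151 = 80205456.
80205456 mod 815039 = 331634.

331634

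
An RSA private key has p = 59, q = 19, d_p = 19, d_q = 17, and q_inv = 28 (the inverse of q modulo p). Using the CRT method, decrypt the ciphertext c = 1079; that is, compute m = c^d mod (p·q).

m₁ = c^(d_p) mod p: c ≡ 17 (mod 59), and 17^19 mod 59 = 5.
m₂ = c^(d_q) mod q: c ≡ 15 (mod 19), and 15^17 mod 19 = 14.
h = q_inv·(m₁ − m₂) mod p = 28·(5 − 14) mod 59 = 43.
m = m₂ + h·q = 14 + 43·19 = 831.

831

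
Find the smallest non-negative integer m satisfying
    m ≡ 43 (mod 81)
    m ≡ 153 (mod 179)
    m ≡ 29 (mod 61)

The moduli are pairwise coprime; N = 81·179·61 = 884439.
N/81 = 10919; 10919 ≡ 65 (mod 81); 65·5 ≡ 1, so inverse 5.
N/179 = 4941; 4941 ≡ 108 (mod 179); 108·121 ≡ 1, so inverse 121.
N/61 = 14499; 14499 ≡ 42 (mod 61); 42·16 ≡ 1, so inverse 16.
m ≡ 43·10919·5 + 153·4941·121 + 29·14499·16 = 100547854.
100547854 mod 884439 = 606247.

606247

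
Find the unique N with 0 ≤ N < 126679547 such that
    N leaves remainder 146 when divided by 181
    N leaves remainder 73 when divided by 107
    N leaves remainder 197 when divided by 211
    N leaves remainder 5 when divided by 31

76981437

The moduli are pairwise coprime; M = 181·107·211·31 = 126679547.
M/181 = 699887; 699887 ≡ 141 (mod 181); 141·95 ≡ 1, so inverse 95.
M/107 = 1183921; 1183921 ≡ 73 (mod 107); 73·22 ≡ 1, so inverse 22.
M/211 = 600377; 600377 ≡ 82 (mod 211); 82·193 ≡ 1, so inverse 193.
M/31 = 4086437; 4086437 ≡ 17 (mod 31); 17·11 ≡ 1, so inverse 11.
N ≡ 146·699887·95 + 73·1183921·22 + 197·600377·193 + 5·4086437·11 = 34660497768.
34660497768 mod 126679547 = 76981437.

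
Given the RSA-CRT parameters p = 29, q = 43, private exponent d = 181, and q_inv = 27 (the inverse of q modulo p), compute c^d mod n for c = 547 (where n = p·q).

d_p = d mod (p−1) = 181 mod 28 = 13; d_q = d mod (q−1) = 13.
m₁ = c^(d_p) mod p: c ≡ 25 (mod 29), and 25^13 mod 29 = 7.
m₂ = c^(d_q) mod q: c ≡ 31 (mod 43), and 31^13 mod 43 = 40.
h = q_inv·(m₁ − m₂) mod p = 27·(7 − 40) mod 29 = 8.
m = m₂ + h·q = 40 + 8·43 = 384.

384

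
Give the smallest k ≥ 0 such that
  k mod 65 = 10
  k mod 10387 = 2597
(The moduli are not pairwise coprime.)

44145

gcd(65, 10387) = 13 and 13 | (2597 − 10), so the pair is consistent; merging gives k ≡ 44145 (mod 51935), where 51935 = lcm(65, 10387).
The solution is unique modulo lcm(65, 10387) = 51935.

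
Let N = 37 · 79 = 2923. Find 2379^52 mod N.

Mod 37: 2379 ≡ 11; by Fermat, exponent reduces to 52 mod 36 = 16; 11^16 ≡ 26 (mod 37).
Mod 79: 2379 ≡ 9; 9^52 ≡ 23 (mod 79).
Combine by CRT: x ≡ 26 (mod 37), x ≡ 23 (mod 79) ⇒ x ≡ 655 (mod 2923).

655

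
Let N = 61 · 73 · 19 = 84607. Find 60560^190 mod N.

Mod 61: 60560 ≡ 48; by Fermat, exponent reduces to 190 mod 60 = 10; 48^10 ≡ 13 (mod 61).
Mod 73: 60560 ≡ 43; by Fermat, exponent reduces to 190 mod 72 = 46; 43^46 ≡ 70 (mod 73).
Mod 19: 60560 ≡ 7; by Fermat, exponent reduces to 190 mod 18 = 10; 7^10 ≡ 7 (mod 19).
Combine by CRT: x ≡ 13 (mod 61), x ≡ 70 (mod 73), x ≡ 7 (mod 19) ⇒ x ≡ 65405 (mod 84607).

65405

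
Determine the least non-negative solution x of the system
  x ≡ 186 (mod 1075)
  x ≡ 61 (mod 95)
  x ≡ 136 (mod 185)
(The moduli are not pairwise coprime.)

Combine the congruences pairwise.
gcd(1075, 95) = 5 and 5 | (61 − 186), so the pair is consistent; merging gives x ≡ 19536 (mod 20425), where 20425 = lcm(1075, 95).
gcd(20425, 185) = 5 and 5 | (136 − 19536), so the pair is consistent; merging gives x ≡ 530161 (mod 755725), where 755725 = lcm(20425, 185).
The solution is unique modulo lcm(1075, 95, 185) = 755725.

530161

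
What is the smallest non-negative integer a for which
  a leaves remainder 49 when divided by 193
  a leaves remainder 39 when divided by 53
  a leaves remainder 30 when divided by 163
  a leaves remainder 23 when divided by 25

From a ≡ 49 (mod 193) write a = 49 + 193t. Substituting into a ≡ 39 (mod 53) gives 193t ≡ 43 (mod 53), and since 34⁻¹ ≡ 39 (mod 53), t ≡ 34. Hence a ≡ 49 + 193·34 = 6611 (mod 10229).
From a ≡ 6611 (mod 10229) write a = 6611 + 10229t. Substituting into a ≡ 30 (mod 163) gives 10229t ≡ 102 (mod 163), and since 123⁻¹ ≡ 110 (mod 163), t ≡ 136. Hence a ≡ 6611 + 10229·136 = 1397755 (mod 1667327).
From a ≡ 1397755 (mod 1667327) write a = 1397755 + 1667327t. Substituting into a ≡ 23 (mod 25) gives 1667327t ≡ 18 (mod 25), and since 2⁻¹ ≡ 13 (mod 25), t ≡ 9. Hence a ≡ 1397755 + 1667327·9 = 16403698 (mod 41683175).

16403698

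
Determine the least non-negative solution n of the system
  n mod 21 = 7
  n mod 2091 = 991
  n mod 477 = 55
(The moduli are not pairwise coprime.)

Combine the congruences pairwise.
gcd(21, 2091) = 3 and 3 | (991 − 7), so the pair is consistent; merging gives n ≡ 5173 (mod 14637), where 14637 = lcm(21, 2091).
gcd(14637, 477) = 3 and 3 | (55 − 5173), so the pair is consistent; merging gives n ≡ 1249318 (mod 2327283), where 2327283 = lcm(14637, 477).
The solution is unique modulo lcm(21, 2091, 477) = 2327283.

1249318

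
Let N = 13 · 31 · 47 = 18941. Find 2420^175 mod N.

6914

Mod 13: 2420 ≡ 2; by Fermat, exponent reduces to 175 mod 12 = 7; 2^7 ≡ 11 (mod 13).
Mod 31: 2420 ≡ 2; by Fermat, exponent reduces to 175 mod 30 = 25; 2^25 ≡ 1 (mod 31).
Mod 47: 2420 ≡ 23; by Fermat, exponent reduces to 175 mod 46 = 37; 23^37 ≡ 5 (mod 47).
Combine by CRT: x ≡ 11 (mod 13), x ≡ 1 (mod 31), x ≡ 5 (mod 47) ⇒ x ≡ 6914 (mod 18941).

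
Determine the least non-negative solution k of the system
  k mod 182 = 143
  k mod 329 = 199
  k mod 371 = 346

269321

gcd(182, 329) = 7 and 7 | (199 − 143), so the pair is consistent; merging gives k ≡ 4147 (mod 8554), where 8554 = lcm(182, 329).
gcd(8554, 371) = 7 and 7 | (346 − 4147), so the pair is consistent; merging gives k ≡ 269321 (mod 453362), where 453362 = lcm(8554, 371).
The solution is unique modulo lcm(182, 329, 371) = 453362.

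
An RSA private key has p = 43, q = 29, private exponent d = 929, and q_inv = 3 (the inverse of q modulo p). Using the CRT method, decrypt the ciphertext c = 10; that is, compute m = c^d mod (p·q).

240

d_p = d mod (p−1) = 929 mod 42 = 5; d_q = d mod (q−1) = 5.
m₁ = c^(d_p) mod p: c ≡ 10 (mod 43), and 10^5 mod 43 = 25.
m₂ = c^(d_q) mod q: c ≡ 10 (mod 29), and 10^5 mod 29 = 8.
h = q_inv·(m₁ − m₂) mod p = 3·(25 − 8) mod 43 = 8.
m = m₂ + h·q = 8 + 8·29 = 240.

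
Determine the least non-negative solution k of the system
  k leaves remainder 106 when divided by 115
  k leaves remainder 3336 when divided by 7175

75086

gcd(115, 7175) = 5 and 5 | (3336 − 106), so the pair is consistent; merging gives k ≡ 75086 (mod 165025), where 165025 = lcm(115, 7175).
The solution is unique modulo lcm(115, 7175) = 165025.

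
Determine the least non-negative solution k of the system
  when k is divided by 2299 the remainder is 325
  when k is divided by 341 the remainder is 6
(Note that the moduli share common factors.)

53202

gcd(2299, 341) = 11 and 11 | (6 − 325), so the pair is consistent; merging gives k ≡ 53202 (mod 71269), where 71269 = lcm(2299, 341).
The solution is unique modulo lcm(2299, 341) = 71269.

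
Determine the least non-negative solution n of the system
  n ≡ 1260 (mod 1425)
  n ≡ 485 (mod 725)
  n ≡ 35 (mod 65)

gcd(1425, 725) = 25 and 25 | (485 − 1260), so the pair is consistent; merging gives n ≡ 4110 (mod 41325), where 41325 = lcm(1425, 725).
gcd(41325, 65) = 5 and 5 | (35 − 4110), so the pair is consistent; merging gives n ≡ 128085 (mod 537225), where 537225 = lcm(41325, 65).
The solution is unique modulo lcm(1425, 725, 65) = 537225.

128085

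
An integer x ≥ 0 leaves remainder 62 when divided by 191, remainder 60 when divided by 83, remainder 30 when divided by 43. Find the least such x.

186478

Combine the congruences pairwise.
From x ≡ 62 (mod 191) write x = 62 + 191t. Substituting into x ≡ 60 (mod 83) gives 191t ≡ 81 (mod 83), and since 25⁻¹ ≡ 10 (mod 83), t ≡ 63. Hence x ≡ 62 + 191·63 = 12095 (mod 15853).
From x ≡ 12095 (mod 15853) write x = 12095 + 15853t. Substituting into x ≡ 30 (mod 43) gives 15853t ≡ 18 (mod 43), and since 29⁻¹ ≡ 3 (mod 43), t ≡ 11. Hence x ≡ 12095 + 15853·11 = 186478 (mod 681679).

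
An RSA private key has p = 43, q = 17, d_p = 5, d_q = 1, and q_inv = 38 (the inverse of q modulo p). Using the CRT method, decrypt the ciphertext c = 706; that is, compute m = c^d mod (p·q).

621

m₁ = c^(d_p) mod p: c ≡ 18 (mod 43), and 18^5 mod 43 = 19.
m₂ = c^(d_q) mod q: c ≡ 9 (mod 17), and 9^1 mod 17 = 9.
h = q_inv·(m₁ − m₂) mod p = 38·(19 − 9) mod 43 = 36.
m = m₂ + h·q = 9 + 36·17 = 621.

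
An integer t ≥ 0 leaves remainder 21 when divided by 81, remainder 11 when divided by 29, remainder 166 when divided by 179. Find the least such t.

217830

The moduli are pairwise coprime; N = 81·29·179 = 420471.
N/81 = 5191; 5191 ≡ 7 (mod 81); 7·58 ≡ 1, so inverse 58.
N/29 = 14499; 14499 ≡ 28 (mod 29); 28·28 ≡ 1, so inverse 28.
N/179 = 2349; 2349 ≡ 22 (mod 179); 22·57 ≡ 1, so inverse 57.
t ≡ 21·5191·58 + 11·14499·28 + 166·2349·57 = 33014568.
33014568 mod 420471 = 217830.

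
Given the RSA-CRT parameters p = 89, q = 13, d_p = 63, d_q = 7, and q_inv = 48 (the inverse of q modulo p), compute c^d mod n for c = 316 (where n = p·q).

m₁ = c^(d_p) mod p: c ≡ 49 (mod 89), and 49^63 mod 89 = 10.
m₂ = c^(d_q) mod q: c ≡ 4 (mod 13), and 4^7 mod 13 = 4.
h = q_inv·(m₁ − m₂) mod p = 48·(10 − 4) mod 89 = 21.
m = m₂ + h·q = 4 + 21·13 = 277.

277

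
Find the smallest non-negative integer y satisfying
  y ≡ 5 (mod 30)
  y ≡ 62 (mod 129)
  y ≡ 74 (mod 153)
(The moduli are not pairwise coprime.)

gcd(30, 129) = 3 and 3 | (62 − 5), so the pair is consistent; merging gives y ≡ 965 (mod 1290), where 1290 = lcm(30, 129).
gcd(1290, 153) = 3 and 3 | (74 − 965), so the pair is consistent; merging gives y ≡ 16445 (mod 65790), where 65790 = lcm(1290, 153).
The solution is unique modulo lcm(30, 129, 153) = 65790.

16445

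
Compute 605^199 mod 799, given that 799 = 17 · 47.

Mod 17: 605 ≡ 10; by Fermat, exponent reduces to 199 mod 16 = 7; 10^7 ≡ 5 (mod 17).
Mod 47: 605 ≡ 41; by Fermat, exponent reduces to 199 mod 46 = 15; 41^15 ≡ 45 (mod 47).
Combine by CRT: x ≡ 5 (mod 17), x ≡ 45 (mod 47) ⇒ x ≡ 515 (mod 799).

515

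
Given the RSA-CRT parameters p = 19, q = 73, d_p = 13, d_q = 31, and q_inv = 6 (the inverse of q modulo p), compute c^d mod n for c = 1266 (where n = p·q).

1114

m₁ = c^(d_p) mod p: c ≡ 12 (mod 19), and 12^13 mod 19 = 12.
m₂ = c^(d_q) mod q: c ≡ 25 (mod 73), and 25^31 mod 73 = 19.
h = q_inv·(m₁ − m₂) mod p = 6·(12 − 19) mod 19 = 15.
m = m₂ + h·q = 19 + 15·73 = 1114.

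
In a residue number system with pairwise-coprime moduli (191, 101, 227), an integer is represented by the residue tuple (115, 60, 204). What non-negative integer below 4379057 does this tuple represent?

The moduli are pairwise coprime; N = 191·101·227 = 4379057.
N/191 = 22927; 22927 ≡ 7 (mod 191); 7·82 ≡ 1, so inverse 82.
N/101 = 43357; 43357 ≡ 28 (mod 101); 28·83 ≡ 1, so inverse 83.
N/227 = 19291; 19291 ≡ 223 (mod 227); 223·170 ≡ 1, so inverse 170.
x ≡ 115·22927·82 + 60·43357·83 + 204·19291·170 = 1101131350.
1101131350 mod 4379057 = 1988043.

1988043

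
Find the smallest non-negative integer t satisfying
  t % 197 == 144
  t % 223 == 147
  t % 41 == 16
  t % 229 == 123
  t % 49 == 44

201766756

The moduli are pairwise coprime; N = 197·223·41·229·49 = 20210939791.
N/197 = 102593603; 102593603 ≡ 140 (mod 197); 140·38 ≡ 1, so inverse 38.
N/223 = 90632017; 90632017 ≡ 134 (mod 223); 134·5 ≡ 1, so inverse 5.
N/41 = 492949751; 492949751 ≡ 27 (mod 41); 27·38 ≡ 1, so inverse 38.
N/229 = 88257379; 88257379 ≡ 92 (mod 229); 92·117 ≡ 1, so inverse 117.
N/49 = 412468159; 412468159 ≡ 26 (mod 49); 26·17 ≡ 1, so inverse 17.
t ≡ 144·102593603·38 + 147·90632017·5 + 16·492949751·38 + 123·88257379·117 + 44·412468159·17 = 2506358300840.
2506358300840 mod 20210939791 = 201766756.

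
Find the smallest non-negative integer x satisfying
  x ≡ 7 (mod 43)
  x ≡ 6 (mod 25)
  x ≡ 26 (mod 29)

15831

From x ≡ 7 (mod 43) write x = 7 + 43t. Substituting into x ≡ 6 (mod 25) gives 43t ≡ 24 (mod 25), and since 18⁻¹ ≡ 7 (mod 25), t ≡ 18. Hence x ≡ 7 + 43·18 = 781 (mod 1075).
From x ≡ 781 (mod 1075) write x = 781 + 1075t. Substituting into x ≡ 26 (mod 29) gives 1075t ≡ 28 (mod 29), and since 2⁻¹ ≡ 15 (mod 29), t ≡ 14. Hence x ≡ 781 + 1075·14 = 15831 (mod 31175).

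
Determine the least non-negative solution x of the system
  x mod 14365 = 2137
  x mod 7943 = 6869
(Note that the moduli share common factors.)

gcd(14365, 7943) = 169 and 169 | (6869 − 2137), so the pair is consistent; merging gives x ≡ 332532 (mod 675155), where 675155 = lcm(14365, 7943).
The solution is unique modulo lcm(14365, 7943) = 675155.

332532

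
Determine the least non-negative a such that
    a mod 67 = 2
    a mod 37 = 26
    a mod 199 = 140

120535

From a ≡ 2 (mod 67) write a = 2 + 67t. Substituting into a ≡ 26 (mod 37) gives 67t ≡ 24 (mod 37), and since 30⁻¹ ≡ 21 (mod 37), t ≡ 23. Hence a ≡ 2 + 67·23 = 1543 (mod 2479).
From a ≡ 1543 (mod 2479) write a = 1543 + 2479t. Substituting into a ≡ 140 (mod 199) gives 2479t ≡ 189 (mod 199), and since 91⁻¹ ≡ 35 (mod 199), t ≡ 48. Hence a ≡ 1543 + 2479·48 = 120535 (mod 493321).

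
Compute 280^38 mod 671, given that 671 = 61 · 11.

422

Mod 61: 280 ≡ 36; 36^38 ≡ 56 (mod 61).
Mod 11: 280 ≡ 5; by Fermat, exponent reduces to 38 mod 10 = 8; 5^8 ≡ 4 (mod 11).
Combine by CRT: x ≡ 56 (mod 61), x ≡ 4 (mod 11) ⇒ x ≡ 422 (mod 671).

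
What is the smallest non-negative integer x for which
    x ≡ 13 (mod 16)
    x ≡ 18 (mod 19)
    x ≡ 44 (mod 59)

From x ≡ 13 (mod 16) write x = 13 + 16t. Substituting into x ≡ 18 (mod 19) gives 16t ≡ 5 (mod 19), and since 16⁻¹ ≡ 6 (mod 19), t ≡ 11. Hence x ≡ 13 + 16·11 = 189 (mod 304).
From x ≡ 189 (mod 304) write x = 189 + 304t. Substituting into x ≡ 44 (mod 59) gives 304t ≡ 32 (mod 59), and since 9⁻¹ ≡ 46 (mod 59), t ≡ 56. Hence x ≡ 189 + 304·56 = 17213 (mod 17936).

17213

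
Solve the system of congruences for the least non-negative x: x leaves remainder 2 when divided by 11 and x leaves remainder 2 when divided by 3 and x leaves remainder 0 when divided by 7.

From x ≡ 2 (mod 11) write x = 2 + 11t. Substituting into x ≡ 2 (mod 3) gives 11t ≡ 0 (mod 3), and since 2⁻¹ ≡ 2 (mod 3), t ≡ 0. Hence x ≡ 2 + 11·0 = 2 (mod 33).
From x ≡ 2 (mod 33) write x = 2 + 33t. Substituting into x ≡ 0 (mod 7) gives 33t ≡ 5 (mod 7), and since 5⁻¹ ≡ 3 (mod 7), t ≡ 1. Hence x ≡ 2 + 33·1 = 35 (mod 231).

35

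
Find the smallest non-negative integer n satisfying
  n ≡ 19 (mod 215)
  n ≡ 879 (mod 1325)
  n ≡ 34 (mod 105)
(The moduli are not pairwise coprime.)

gcd(215, 1325) = 5 and 5 | (879 − 19), so the pair is consistent; merging gives n ≡ 879 (mod 56975), where 56975 = lcm(215, 1325).
gcd(56975, 105) = 5 and 5 | (34 − 879), so the pair is consistent; merging gives n ≡ 456679 (mod 1196475), where 1196475 = lcm(56975, 105).
The solution is unique modulo lcm(215, 1325, 105) = 1196475.

456679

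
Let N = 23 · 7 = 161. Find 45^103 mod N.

45

Mod 23: 45 ≡ 22; by Fermat, exponent reduces to 103 mod 22 = 15; 22^15 ≡ 22 (mod 23).
Mod 7: 45 ≡ 3; by Fermat, exponent reduces to 103 mod 6 = 1; 3^1 ≡ 3 (mod 7).
Combine by CRT: x ≡ 22 (mod 23), x ≡ 3 (mod 7) ⇒ x ≡ 45 (mod 161).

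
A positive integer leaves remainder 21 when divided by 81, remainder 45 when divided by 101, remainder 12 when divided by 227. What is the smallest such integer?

Combine the congruences pairwise.
From k ≡ 21 (mod 81) write k = 21 + 81t. Substituting into k ≡ 45 (mod 101) gives 81t ≡ 24 (mod 101), and since 81⁻¹ ≡ 5 (mod 101), t ≡ 19. Hence k ≡ 21 + 81·19 = 1560 (mod 8181).
From k ≡ 1560 (mod 8181) write k = 1560 + 8181t. Substituting into k ≡ 12 (mod 227) gives 8181t ≡ 41 (mod 227), and since 9⁻¹ ≡ 101 (mod 227), t ≡ 55. Hence k ≡ 1560 + 8181·55 = 451515 (mod 1857087).

451515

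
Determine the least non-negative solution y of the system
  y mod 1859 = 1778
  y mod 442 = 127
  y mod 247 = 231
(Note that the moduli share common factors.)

Combine the congruences pairwise.
gcd(1859, 442) = 13 and 13 | (127 − 1778), so the pair is consistent; merging gives y ≡ 22227 (mod 63206), where 63206 = lcm(1859, 442).
gcd(63206, 247) = 13 and 13 | (231 − 22227), so the pair is consistent; merging gives y ≡ 654287 (mod 1200914), where 1200914 = lcm(63206, 247).
The solution is unique modulo lcm(1859, 442, 247) = 1200914.

654287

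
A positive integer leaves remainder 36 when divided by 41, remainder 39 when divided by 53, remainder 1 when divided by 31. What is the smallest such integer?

Combine the congruences pairwise.
From m ≡ 36 (mod 41) write m = 36 + 41t. Substituting into m ≡ 39 (mod 53) gives 41t ≡ 3 (mod 53), and since 41⁻¹ ≡ 22 (mod 53), t ≡ 13. Hence m ≡ 36 + 41·13 = 569 (mod 2173).
From m ≡ 569 (mod 2173) write m = 569 + 2173t. Substituting into m ≡ 1 (mod 31) gives 2173t ≡ 21 (mod 31), and since 3⁻¹ ≡ 21 (mod 31), t ≡ 7. Hence m ≡ 569 + 2173·7 = 15780 (mod 67363).

15780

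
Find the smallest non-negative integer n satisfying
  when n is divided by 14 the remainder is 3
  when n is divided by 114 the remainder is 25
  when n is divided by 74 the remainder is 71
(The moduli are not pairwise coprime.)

367

Combine the congruences pairwise.
gcd(14, 114) = 2 and 2 | (25 − 3), so the pair is consistent; merging gives n ≡ 367 (mod 798), where 798 = lcm(14, 114).
gcd(798, 74) = 2 and 2 | (71 − 367), so the pair is consistent; merging gives n ≡ 367 (mod 29526), where 29526 = lcm(798, 74).
The solution is unique modulo lcm(14, 114, 74) = 29526.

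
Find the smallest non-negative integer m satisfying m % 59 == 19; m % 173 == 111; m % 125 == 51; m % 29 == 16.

6363051

Combine the congruences pairwise.
From m ≡ 19 (mod 59) write m = 19 + 59t. Substituting into m ≡ 111 (mod 173) gives 59t ≡ 92 (mod 173), and since 59⁻¹ ≡ 44 (mod 173), t ≡ 69. Hence m ≡ 19 + 59·69 = 4090 (mod 10207).
From m ≡ 4090 (mod 10207) write m = 4090 + 10207t. Substituting into m ≡ 51 (mod 125) gives 10207t ≡ 86 (mod 125), and since 82⁻¹ ≡ 93 (mod 125), t ≡ 123. Hence m ≡ 4090 + 10207·123 = 1259551 (mod 1275875).
From m ≡ 1259551 (mod 1275875) write m = 1259551 + 1275875t. Substituting into m ≡ 16 (mod 29) gives 1275875t ≡ 22 (mod 29), and since 20⁻¹ ≡ 16 (mod 29), t ≡ 4. Hence m ≡ 1259551 + 1275875·4 = 6363051 (mod 37000375).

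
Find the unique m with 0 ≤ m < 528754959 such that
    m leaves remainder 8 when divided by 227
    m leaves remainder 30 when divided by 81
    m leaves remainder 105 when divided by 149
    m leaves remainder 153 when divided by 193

The moduli are pairwise coprime; N = 227·81·149·193 = 528754959.
N/227 = 2329317; 2329317 ≡ 70 (mod 227); 70·120 ≡ 1, so inverse 120.
N/81 = 6527839; 6527839 ≡ 49 (mod 81); 49·43 ≡ 1, so inverse 43.
N/149 = 3548691; 3548691 ≡ 107 (mod 149); 107·39 ≡ 1, so inverse 39.
N/193 = 2739663; 2739663 ≡ 28 (mod 193); 28·131 ≡ 1, so inverse 131.
m ≡ 8·2329317·120 + 30·6527839·43 + 105·3548691·39 + 153·2739663·131 = 80100011784.
80100011784 mod 528754959 = 258012975.

258012975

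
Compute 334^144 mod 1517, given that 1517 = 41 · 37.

Mod 41: 334 ≡ 6; by Fermat, exponent reduces to 144 mod 40 = 24; 6^24 ≡ 16 (mod 41).
Mod 37: 334 ≡ 1; since 36 | 144, by Fermat 1^144 ≡ 1 (mod 37).
Combine by CRT: x ≡ 16 (mod 41), x ≡ 1 (mod 37) ⇒ x ≡ 1000 (mod 1517).

1000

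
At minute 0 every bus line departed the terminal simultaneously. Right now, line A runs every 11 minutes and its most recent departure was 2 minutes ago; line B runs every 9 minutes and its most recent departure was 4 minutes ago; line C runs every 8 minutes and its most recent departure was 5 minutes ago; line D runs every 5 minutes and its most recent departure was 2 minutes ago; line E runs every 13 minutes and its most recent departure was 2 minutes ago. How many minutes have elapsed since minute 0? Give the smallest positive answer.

The moduli are pairwise coprime; N = 11·9·8·5·13 = 51480.
N/11 = 4680; 4680 ≡ 5 (mod 11); 5·9 ≡ 1, so inverse 9.
N/9 = 5720; 5720 ≡ 5 (mod 9); 5·2 ≡ 1, so inverse 2.
N/8 = 6435; 6435 ≡ 3 (mod 8); 3·3 ≡ 1, so inverse 3.
N/5 = 10296; 10296 ≡ 1 (mod 5), inverse 1.
N/13 = 3960; 3960 ≡ 8 (mod 13); 8·5 ≡ 1, so inverse 5.
t ≡ 2·4680·9 + 4·5720·2 + 5·6435·3 + 2·10296·1 + 2·3960·5 = 286717.
286717 mod 51480 = 29317.

29317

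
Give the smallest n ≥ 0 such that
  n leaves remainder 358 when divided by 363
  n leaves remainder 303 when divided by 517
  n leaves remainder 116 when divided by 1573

50452

gcd(363, 517) = 11 and 11 | (303 − 358), so the pair is consistent; merging gives n ≡ 16330 (mod 17061), where 17061 = lcm(363, 517).
gcd(17061, 1573) = 121 and 121 | (116 − 16330), so the pair is consistent; merging gives n ≡ 50452 (mod 221793), where 221793 = lcm(17061, 1573).
The solution is unique modulo lcm(363, 517, 1573) = 221793.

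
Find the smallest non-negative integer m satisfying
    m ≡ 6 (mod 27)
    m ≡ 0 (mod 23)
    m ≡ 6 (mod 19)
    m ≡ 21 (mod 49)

The moduli are pairwise coprime; N = 27·23·19·49 = 578151.
N/27 = 21413; 21413 ≡ 2 (mod 27); 2·14 ≡ 1, so inverse 14.
N/23 = 25137; 25137 ≡ 21 (mod 23); 21·11 ≡ 1, so inverse 11.
N/19 = 30429; 30429 ≡ 10 (mod 19); 10·2 ≡ 1, so inverse 2.
N/49 = 11799; 11799 ≡ 39 (mod 49); 39·44 ≡ 1, so inverse 44.
m ≡ 6·21413·14 + 0·25137·11 + 6·30429·2 + 21·11799·44 = 13066116.
13066116 mod 578151 = 346794.

346794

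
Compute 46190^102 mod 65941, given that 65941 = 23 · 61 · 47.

26597

Mod 23: 46190 ≡ 6; by Fermat, exponent reduces to 102 mod 22 = 14; 6^14 ≡ 9 (mod 23).
Mod 61: 46190 ≡ 13; by Fermat, exponent reduces to 102 mod 60 = 42; 13^42 ≡ 1 (mod 61).
Mod 47: 46190 ≡ 36; by Fermat, exponent reduces to 102 mod 46 = 10; 36^10 ≡ 42 (mod 47).
Combine by CRT: x ≡ 9 (mod 23), x ≡ 1 (mod 61), x ≡ 42 (mod 47) ⇒ x ≡ 26597 (mod 65941).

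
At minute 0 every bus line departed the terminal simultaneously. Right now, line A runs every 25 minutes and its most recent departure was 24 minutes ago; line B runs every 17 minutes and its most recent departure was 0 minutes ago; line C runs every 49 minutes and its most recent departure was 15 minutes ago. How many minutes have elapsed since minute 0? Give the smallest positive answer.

799

The moduli are pairwise coprime; N = 25·17·49 = 20825.
N/25 = 833; 833 ≡ 8 (mod 25); 8·22 ≡ 1, so inverse 22.
N/17 = 1225; 1225 ≡ 1 (mod 17), inverse 1.
N/49 = 425; 425 ≡ 33 (mod 49); 33·3 ≡ 1, so inverse 3.
t ≡ 24·833·22 + 0·1225·1 + 15·425·3 = 458949.
458949 mod 20825 = 799.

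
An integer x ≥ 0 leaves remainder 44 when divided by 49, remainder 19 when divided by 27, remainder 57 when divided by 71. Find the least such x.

91576

The moduli are pairwise coprime; N = 49·27·71 = 93933.
N/49 = 1917; 1917 ≡ 6 (mod 49); 6·41 ≡ 1, so inverse 41.
N/27 = 3479; 3479 ≡ 23 (mod 27); 23·20 ≡ 1, so inverse 20.
N/71 = 1323; 1323 ≡ 45 (mod 71); 45·30 ≡ 1, so inverse 30.
x ≡ 44·1917·41 + 19·3479·20 + 57·1323·30 = 7042618.
7042618 mod 93933 = 91576.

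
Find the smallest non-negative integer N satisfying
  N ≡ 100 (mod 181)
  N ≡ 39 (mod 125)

Combine the congruences pairwise.
From N ≡ 100 (mod 181) write N = 100 + 181t. Substituting into N ≡ 39 (mod 125) gives 181t ≡ 64 (mod 125), and since 56⁻¹ ≡ 96 (mod 125), t ≡ 19. Hence N ≡ 100 + 181·19 = 3539 (mod 22625).

3539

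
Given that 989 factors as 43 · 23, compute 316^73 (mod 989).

756

Mod 43: 316 ≡ 15; by Fermat, exponent reduces to 73 mod 42 = 31; 15^31 ≡ 25 (mod 43).
Mod 23: 316 ≡ 17; by Fermat, exponent reduces to 73 mod 22 = 7; 17^7 ≡ 20 (mod 23).
Combine by CRT: x ≡ 25 (mod 43), x ≡ 20 (mod 23) ⇒ x ≡ 756 (mod 989).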